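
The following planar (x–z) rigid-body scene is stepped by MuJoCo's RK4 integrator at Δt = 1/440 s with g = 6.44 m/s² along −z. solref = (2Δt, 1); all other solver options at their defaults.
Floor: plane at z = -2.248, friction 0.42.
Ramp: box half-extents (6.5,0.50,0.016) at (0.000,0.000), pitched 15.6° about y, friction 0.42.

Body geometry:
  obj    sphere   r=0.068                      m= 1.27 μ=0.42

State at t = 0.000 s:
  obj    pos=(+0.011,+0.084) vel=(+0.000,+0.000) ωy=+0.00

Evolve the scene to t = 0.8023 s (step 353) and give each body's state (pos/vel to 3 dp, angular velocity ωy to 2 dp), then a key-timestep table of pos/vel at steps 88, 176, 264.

State at t = 0.8023 s:
  obj    pos=(+0.394,-0.023) vel=(+0.956,-0.267) ωy=+14.59

Key-timestep trajectory:
   step    t(s)  obj.x    obj.z    obj.vx   obj.vz 
     88  0.2000   +0.035  +0.077  +0.238  -0.067
    176  0.4000   +0.106  +0.058  +0.477  -0.133
    264  0.6000   +0.226  +0.024  +0.715  -0.200


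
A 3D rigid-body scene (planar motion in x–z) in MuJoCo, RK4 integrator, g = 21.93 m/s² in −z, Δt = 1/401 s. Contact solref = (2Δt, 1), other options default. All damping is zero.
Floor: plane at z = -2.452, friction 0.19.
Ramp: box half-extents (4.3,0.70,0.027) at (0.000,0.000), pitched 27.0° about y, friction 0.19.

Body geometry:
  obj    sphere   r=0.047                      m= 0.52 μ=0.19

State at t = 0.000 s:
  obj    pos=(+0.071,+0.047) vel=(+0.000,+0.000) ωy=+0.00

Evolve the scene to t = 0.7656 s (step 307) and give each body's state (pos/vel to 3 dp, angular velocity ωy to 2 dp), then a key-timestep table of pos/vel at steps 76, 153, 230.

State at t = 0.7656 s:
  obj    pos=(+1.928,-0.899) vel=(+4.851,-2.472) ωy=+115.82

Key-timestep trajectory:
   step    t(s)  obj.x    obj.z    obj.vx   obj.vz 
     76  0.1895   +0.185  -0.011  +1.201  -0.612
    153  0.3815   +0.532  -0.188  +2.418  -1.232
    230  0.5736   +1.113  -0.484  +3.635  -1.852


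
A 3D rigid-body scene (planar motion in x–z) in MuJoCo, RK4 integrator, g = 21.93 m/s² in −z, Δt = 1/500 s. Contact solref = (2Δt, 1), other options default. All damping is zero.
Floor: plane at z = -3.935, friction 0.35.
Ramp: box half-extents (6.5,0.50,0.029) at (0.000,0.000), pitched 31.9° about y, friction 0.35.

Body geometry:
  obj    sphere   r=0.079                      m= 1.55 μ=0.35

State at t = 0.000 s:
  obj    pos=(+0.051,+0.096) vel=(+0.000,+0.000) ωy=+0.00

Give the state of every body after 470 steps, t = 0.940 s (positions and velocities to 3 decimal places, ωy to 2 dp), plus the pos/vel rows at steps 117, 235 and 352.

State at t = 0.940 s:
  obj    pos=(+3.156,-1.837) vel=(+6.606,-4.112) ωy=+98.49

Key-timestep trajectory:
   step    t(s)  obj.x    obj.z    obj.vx   obj.vz 
    117  0.2340   +0.243  -0.024  +1.645  -1.024
    235  0.4700   +0.827  -0.388  +3.303  -2.056
    352  0.7040   +1.792  -0.988  +4.947  -3.080


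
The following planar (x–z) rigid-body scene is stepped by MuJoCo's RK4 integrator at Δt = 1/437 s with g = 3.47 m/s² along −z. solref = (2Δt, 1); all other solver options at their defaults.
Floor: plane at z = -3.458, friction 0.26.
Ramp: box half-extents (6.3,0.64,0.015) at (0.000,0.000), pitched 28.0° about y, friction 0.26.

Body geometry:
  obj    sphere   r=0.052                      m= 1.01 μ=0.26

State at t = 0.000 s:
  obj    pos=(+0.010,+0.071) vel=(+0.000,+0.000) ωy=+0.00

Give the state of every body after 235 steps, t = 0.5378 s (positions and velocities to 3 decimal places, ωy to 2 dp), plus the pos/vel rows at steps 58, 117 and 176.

State at t = 0.5378 s:
  obj    pos=(+0.158,-0.008) vel=(+0.553,-0.294) ωy=+12.03

Key-timestep trajectory:
   step    t(s)  obj.x    obj.z    obj.vx   obj.vz 
     58  0.1327   +0.019  +0.066  +0.136  -0.073
    117  0.2677   +0.047  +0.051  +0.275  -0.146
    176  0.4027   +0.093  +0.026  +0.414  -0.220


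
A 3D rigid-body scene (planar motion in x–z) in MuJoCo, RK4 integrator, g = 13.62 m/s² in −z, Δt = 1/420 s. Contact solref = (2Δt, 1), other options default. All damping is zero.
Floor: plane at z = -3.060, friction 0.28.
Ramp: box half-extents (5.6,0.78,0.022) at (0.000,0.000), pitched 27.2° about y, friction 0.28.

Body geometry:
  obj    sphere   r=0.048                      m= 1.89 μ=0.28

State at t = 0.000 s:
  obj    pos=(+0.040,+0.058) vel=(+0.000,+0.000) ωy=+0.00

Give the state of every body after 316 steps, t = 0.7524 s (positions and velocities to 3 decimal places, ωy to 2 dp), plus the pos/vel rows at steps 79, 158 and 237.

State at t = 0.7524 s:
  obj    pos=(+1.160,-0.517) vel=(+2.976,-1.529) ωy=+69.70

Key-timestep trajectory:
   step    t(s)  obj.x    obj.z    obj.vx   obj.vz 
     79  0.1881   +0.110  +0.022  +0.744  -0.382
    158  0.3762   +0.320  -0.086  +1.488  -0.765
    237  0.5643   +0.670  -0.266  +2.232  -1.147


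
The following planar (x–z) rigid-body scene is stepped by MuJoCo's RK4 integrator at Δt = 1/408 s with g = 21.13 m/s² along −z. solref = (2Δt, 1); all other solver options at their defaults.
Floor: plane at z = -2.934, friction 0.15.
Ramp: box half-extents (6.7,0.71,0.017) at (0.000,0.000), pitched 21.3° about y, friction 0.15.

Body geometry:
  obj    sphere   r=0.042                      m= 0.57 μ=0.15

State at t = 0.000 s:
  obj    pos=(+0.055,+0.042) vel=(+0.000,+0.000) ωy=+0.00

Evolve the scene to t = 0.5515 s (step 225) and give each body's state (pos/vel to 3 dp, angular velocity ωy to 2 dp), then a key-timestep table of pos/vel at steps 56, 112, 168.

State at t = 0.5515 s:
  obj    pos=(+0.832,-0.261) vel=(+2.817,-1.098) ωy=+71.97

Key-timestep trajectory:
   step    t(s)  obj.x    obj.z    obj.vx   obj.vz 
     56  0.1373   +0.103  +0.023  +0.701  -0.273
    112  0.2745   +0.248  -0.033  +1.402  -0.547
    168  0.4118   +0.488  -0.127  +2.104  -0.820


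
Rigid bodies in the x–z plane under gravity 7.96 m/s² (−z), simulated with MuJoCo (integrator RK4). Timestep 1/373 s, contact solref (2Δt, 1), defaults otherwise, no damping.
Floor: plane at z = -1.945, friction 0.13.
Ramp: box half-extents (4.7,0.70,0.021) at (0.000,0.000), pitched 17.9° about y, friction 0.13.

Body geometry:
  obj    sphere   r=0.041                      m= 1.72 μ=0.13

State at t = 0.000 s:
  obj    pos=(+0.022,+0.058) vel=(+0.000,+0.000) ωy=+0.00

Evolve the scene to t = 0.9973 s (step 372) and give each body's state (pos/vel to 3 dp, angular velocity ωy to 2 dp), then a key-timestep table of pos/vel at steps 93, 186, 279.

State at t = 0.9973 s:
  obj    pos=(+0.849,-0.209) vel=(+1.659,-0.536) ωy=+42.50

Key-timestep trajectory:
   step    t(s)  obj.x    obj.z    obj.vx   obj.vz 
     93  0.2493   +0.074  +0.041  +0.415  -0.134
    186  0.4987   +0.229  -0.009  +0.829  -0.268
    279  0.7480   +0.487  -0.092  +1.244  -0.402


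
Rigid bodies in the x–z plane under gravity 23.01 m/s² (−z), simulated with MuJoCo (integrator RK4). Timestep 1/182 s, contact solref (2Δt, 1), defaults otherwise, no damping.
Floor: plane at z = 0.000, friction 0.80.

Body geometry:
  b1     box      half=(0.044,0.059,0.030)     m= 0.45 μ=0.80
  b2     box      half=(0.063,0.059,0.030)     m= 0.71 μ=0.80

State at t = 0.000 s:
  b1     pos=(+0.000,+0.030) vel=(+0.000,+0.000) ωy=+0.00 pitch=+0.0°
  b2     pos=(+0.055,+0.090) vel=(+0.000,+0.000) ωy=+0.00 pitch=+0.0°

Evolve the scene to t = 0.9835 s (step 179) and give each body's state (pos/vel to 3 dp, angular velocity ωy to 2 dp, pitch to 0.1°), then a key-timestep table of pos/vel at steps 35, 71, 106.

State at t = 0.9835 s:
  b1     pos=(+0.000,+0.030) vel=(+0.000,+0.000) ωy=+0.00 pitch=+0.0°
  b2     pos=(+0.117,+0.063) vel=(+0.000,+0.000) ωy=+0.00 pitch=+90.0°

Key-timestep trajectory:
   step    t(s)  b1.x    b1.z    b1.vx   b1.vz   b2.x    b2.z    b2.vx   b2.vz 
     35  0.1923   +0.000  +0.030  +0.000  +0.000   +0.102  +0.068  +0.410  -0.135
     71  0.3901   +0.000  +0.030  +0.000  +0.000   +0.131  +0.068  -0.184  -0.043
    106  0.5824   +0.000  +0.030  +0.000  +0.000   +0.120  +0.064  +0.042  +0.061


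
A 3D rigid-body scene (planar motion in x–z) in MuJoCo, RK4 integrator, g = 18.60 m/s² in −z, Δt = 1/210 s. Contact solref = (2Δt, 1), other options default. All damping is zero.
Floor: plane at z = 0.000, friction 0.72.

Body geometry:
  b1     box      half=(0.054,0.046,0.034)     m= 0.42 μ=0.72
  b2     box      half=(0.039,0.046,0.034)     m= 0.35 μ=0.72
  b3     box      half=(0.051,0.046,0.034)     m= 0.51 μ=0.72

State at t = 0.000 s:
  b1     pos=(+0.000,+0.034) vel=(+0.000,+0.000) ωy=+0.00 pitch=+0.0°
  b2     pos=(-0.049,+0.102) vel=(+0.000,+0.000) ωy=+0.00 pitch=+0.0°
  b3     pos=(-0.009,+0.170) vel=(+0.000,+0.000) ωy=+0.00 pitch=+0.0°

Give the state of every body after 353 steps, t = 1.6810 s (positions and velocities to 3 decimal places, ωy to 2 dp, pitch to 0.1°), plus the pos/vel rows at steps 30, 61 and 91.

State at t = 1.6810 s:
  b1     pos=(+0.000,+0.034) vel=(+0.000,+0.000) ωy=+0.00 pitch=+0.0°
  b2     pos=(-0.049,+0.102) vel=(+0.000,+0.000) ωy=+0.00 pitch=-0.1°
  b3     pos=(+0.117,+0.034) vel=(+0.000,+0.000) ωy=+0.00 pitch=+180.0°

Key-timestep trajectory:
   step    t(s)  b1.x    b1.z    b1.vx   b1.vz   b2.x    b2.z    b2.vx   b2.vz   b3.x    b3.z    b3.vx   b3.vz 
     30  0.1429   +0.000  +0.034  +0.000  +0.000   -0.049  +0.102  -0.001  +0.000   -0.004  +0.169  +0.091  -0.015
     61  0.2905   +0.000  +0.034  -0.005  -0.002   -0.049  +0.102  -0.006  -0.003   +0.031  +0.121  +0.399  -1.048
     91  0.4333   +0.000  +0.034  +0.000  +0.000   -0.049  +0.102  -0.001  +0.000   +0.094  +0.102  +0.535  -0.677


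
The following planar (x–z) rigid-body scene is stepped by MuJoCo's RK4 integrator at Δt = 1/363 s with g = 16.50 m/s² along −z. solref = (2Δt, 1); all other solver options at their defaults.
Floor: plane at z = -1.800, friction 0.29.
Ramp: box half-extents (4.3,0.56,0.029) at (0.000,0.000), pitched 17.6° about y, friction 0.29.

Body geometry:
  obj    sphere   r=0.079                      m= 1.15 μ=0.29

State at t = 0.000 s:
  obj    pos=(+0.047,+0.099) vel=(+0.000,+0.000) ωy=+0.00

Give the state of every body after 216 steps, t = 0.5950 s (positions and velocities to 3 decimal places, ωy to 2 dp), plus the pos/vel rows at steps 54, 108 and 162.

State at t = 0.5950 s:
  obj    pos=(+0.648,-0.092) vel=(+2.021,-0.641) ωy=+26.84

Key-timestep trajectory:
   step    t(s)  obj.x    obj.z    obj.vx   obj.vz 
     54  0.1488   +0.085  +0.086  +0.505  -0.160
    108  0.2975   +0.197  +0.051  +1.011  -0.321
    162  0.4463   +0.385  -0.009  +1.516  -0.481


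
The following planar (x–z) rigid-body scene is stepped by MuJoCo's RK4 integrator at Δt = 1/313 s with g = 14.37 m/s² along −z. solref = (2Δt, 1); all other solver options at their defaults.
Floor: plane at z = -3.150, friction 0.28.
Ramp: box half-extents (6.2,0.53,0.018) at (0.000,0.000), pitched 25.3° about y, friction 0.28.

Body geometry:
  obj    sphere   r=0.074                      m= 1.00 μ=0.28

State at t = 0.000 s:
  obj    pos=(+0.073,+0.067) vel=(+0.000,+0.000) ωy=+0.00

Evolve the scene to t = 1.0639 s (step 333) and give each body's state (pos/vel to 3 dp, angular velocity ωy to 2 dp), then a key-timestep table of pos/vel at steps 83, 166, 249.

State at t = 1.0639 s:
  obj    pos=(+2.318,-0.994) vel=(+4.219,-1.994) ωy=+63.06

Key-timestep trajectory:
   step    t(s)  obj.x    obj.z    obj.vx   obj.vz 
     83  0.2652   +0.213  +0.001  +1.052  -0.497
    166  0.5304   +0.631  -0.196  +2.103  -0.994
    249  0.7955   +1.328  -0.526  +3.155  -1.491


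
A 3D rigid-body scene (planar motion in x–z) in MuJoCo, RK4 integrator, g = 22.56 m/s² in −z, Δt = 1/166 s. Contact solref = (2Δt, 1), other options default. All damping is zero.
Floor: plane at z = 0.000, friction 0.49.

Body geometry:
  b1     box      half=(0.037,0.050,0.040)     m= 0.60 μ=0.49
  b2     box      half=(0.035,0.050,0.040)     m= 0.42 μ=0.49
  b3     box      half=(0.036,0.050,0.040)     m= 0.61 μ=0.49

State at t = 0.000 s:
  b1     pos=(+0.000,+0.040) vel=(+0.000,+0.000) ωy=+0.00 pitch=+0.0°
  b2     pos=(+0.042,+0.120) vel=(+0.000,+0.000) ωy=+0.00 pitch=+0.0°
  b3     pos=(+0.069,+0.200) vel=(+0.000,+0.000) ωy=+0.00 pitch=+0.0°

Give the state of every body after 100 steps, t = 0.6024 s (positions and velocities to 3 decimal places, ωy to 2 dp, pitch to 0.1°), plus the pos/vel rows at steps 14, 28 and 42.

State at t = 0.6024 s:
  b1     pos=(+0.000,+0.040) vel=(+0.000,+0.000) ωy=+0.00 pitch=+0.0°
  b2     pos=(+0.090,+0.035) vel=(+0.000,+0.000) ωy=+0.00 pitch=+90.0°
  b3     pos=(+0.212,+0.036) vel=(+0.000,+0.000) ωy=+0.00 pitch=+90.0°

Key-timestep trajectory:
   step    t(s)  b1.x    b1.z    b1.vx   b1.vz   b2.x    b2.z    b2.vx   b2.vz   b3.x    b3.z    b3.vx   b3.vz 
     14  0.0843   +0.000  +0.040  -0.002  +0.001   +0.049  +0.118  +0.173  -0.051   +0.089  +0.192  +0.518  -0.227
     28  0.1687   +0.000  +0.040  +0.000  +0.000   +0.073  +0.098  +0.398  -0.642   +0.155  +0.128  +0.914  -1.548
     42  0.2530   +0.000  +0.040  +0.000  +0.000   +0.090  +0.032  -0.013  +0.178   +0.211  +0.035  +0.060  +0.155


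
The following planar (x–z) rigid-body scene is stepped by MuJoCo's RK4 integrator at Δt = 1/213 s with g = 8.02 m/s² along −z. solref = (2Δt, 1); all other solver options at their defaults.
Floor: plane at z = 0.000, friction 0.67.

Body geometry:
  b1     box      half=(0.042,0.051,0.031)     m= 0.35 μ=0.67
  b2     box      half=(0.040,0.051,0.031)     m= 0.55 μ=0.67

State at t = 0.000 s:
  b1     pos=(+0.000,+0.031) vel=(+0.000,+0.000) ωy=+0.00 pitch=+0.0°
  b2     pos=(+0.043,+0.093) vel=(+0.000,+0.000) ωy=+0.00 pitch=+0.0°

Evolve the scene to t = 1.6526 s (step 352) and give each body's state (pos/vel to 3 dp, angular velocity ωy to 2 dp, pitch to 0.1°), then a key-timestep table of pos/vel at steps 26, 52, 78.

State at t = 1.6526 s:
  b1     pos=(+0.000,+0.031) vel=(+0.000,+0.000) ωy=+0.00 pitch=+0.0°
  b2     pos=(+0.081,+0.040) vel=(+0.000,+0.000) ωy=+0.00 pitch=+90.0°

Key-timestep trajectory:
   step    t(s)  b1.x    b1.z    b1.vx   b1.vz   b2.x    b2.z    b2.vx   b2.vz 
     26  0.1221   +0.000  +0.031  +0.000  +0.000   +0.044  +0.093  +0.025  -0.002
     52  0.2441   +0.000  +0.031  +0.000  +0.000   +0.051  +0.092  +0.105  -0.033
     78  0.3662   +0.000  +0.031  +0.000  +0.000   +0.073  +0.071  +0.215  -0.475


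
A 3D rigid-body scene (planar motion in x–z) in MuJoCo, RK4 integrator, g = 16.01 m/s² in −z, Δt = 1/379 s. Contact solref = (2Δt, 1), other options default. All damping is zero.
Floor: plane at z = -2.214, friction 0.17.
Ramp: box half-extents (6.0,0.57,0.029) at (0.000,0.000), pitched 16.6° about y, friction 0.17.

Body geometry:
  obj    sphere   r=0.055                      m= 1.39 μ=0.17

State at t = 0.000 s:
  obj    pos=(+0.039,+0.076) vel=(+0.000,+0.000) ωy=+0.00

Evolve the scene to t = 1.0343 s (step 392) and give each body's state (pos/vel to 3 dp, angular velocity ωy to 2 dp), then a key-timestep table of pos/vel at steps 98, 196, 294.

State at t = 1.0343 s:
  obj    pos=(+1.714,-0.423) vel=(+3.238,-0.965) ωy=+61.43

Key-timestep trajectory:
   step    t(s)  obj.x    obj.z    obj.vx   obj.vz 
     98  0.2586   +0.144  +0.045  +0.810  -0.241
    196  0.5172   +0.458  -0.049  +1.619  -0.483
    294  0.7757   +0.981  -0.205  +2.429  -0.724


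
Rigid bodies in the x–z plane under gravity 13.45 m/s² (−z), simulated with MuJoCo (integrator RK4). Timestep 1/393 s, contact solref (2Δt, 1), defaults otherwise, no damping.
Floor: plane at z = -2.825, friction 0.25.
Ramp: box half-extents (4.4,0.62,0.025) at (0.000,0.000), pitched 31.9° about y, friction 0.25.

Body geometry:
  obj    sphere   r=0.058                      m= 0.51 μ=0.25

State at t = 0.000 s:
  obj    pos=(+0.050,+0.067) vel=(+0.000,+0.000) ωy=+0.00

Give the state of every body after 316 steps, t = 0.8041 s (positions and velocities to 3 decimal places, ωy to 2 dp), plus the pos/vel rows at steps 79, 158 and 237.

State at t = 0.8041 s:
  obj    pos=(+1.443,-0.801) vel=(+3.466,-2.157) ωy=+70.37

Key-timestep trajectory:
   step    t(s)  obj.x    obj.z    obj.vx   obj.vz 
     79  0.2010   +0.137  +0.012  +0.867  -0.539
    158  0.4020   +0.398  -0.150  +1.733  -1.079
    237  0.6031   +0.834  -0.421  +2.599  -1.618


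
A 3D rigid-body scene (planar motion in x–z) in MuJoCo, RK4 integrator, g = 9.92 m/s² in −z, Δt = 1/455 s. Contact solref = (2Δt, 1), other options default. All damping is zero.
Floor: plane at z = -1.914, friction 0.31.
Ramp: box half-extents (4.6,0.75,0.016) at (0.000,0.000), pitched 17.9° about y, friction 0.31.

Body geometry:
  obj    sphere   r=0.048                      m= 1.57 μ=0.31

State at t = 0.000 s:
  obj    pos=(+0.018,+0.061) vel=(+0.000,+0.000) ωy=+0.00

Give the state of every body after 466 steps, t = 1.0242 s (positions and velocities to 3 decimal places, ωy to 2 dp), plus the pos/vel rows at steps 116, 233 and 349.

State at t = 1.0242 s:
  obj    pos=(+1.105,-0.290) vel=(+2.123,-0.686) ωy=+46.46

Key-timestep trajectory:
   step    t(s)  obj.x    obj.z    obj.vx   obj.vz 
    116  0.2549   +0.085  +0.040  +0.528  -0.171
    233  0.5121   +0.290  -0.026  +1.061  -0.343
    349  0.7670   +0.628  -0.136  +1.590  -0.513


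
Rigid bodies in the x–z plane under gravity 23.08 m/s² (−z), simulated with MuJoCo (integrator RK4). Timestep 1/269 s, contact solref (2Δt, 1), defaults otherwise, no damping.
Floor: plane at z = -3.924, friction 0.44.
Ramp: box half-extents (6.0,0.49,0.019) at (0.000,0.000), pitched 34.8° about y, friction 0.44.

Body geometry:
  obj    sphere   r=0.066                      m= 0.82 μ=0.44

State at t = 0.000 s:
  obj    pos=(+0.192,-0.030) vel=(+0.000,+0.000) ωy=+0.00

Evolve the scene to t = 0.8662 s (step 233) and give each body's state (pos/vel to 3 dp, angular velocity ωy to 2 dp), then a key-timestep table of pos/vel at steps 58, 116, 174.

State at t = 0.8662 s:
  obj    pos=(+3.090,-2.044) vel=(+6.692,-4.651) ωy=+123.46

Key-timestep trajectory:
   step    t(s)  obj.x    obj.z    obj.vx   obj.vz 
     58  0.2156   +0.372  -0.155  +1.666  -1.158
    116  0.4312   +0.910  -0.529  +3.332  -2.316
    174  0.6468   +1.808  -1.153  +4.998  -3.473


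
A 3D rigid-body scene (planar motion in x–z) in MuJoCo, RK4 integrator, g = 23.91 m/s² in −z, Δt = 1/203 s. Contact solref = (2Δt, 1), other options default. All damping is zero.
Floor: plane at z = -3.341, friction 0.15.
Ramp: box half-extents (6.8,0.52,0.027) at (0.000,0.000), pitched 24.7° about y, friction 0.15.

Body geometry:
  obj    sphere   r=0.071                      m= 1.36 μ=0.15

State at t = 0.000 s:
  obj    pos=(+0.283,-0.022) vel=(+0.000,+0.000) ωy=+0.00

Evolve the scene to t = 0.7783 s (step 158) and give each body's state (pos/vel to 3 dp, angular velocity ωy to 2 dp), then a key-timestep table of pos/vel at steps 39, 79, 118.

State at t = 0.7783 s:
  obj    pos=(+2.247,-0.926) vel=(+5.047,-2.321) ωy=+78.20

Key-timestep trajectory:
   step    t(s)  obj.x    obj.z    obj.vx   obj.vz 
     39  0.1921   +0.403  -0.077  +1.246  -0.573
     79  0.3892   +0.774  -0.248  +2.524  -1.161
    118  0.5813   +1.379  -0.526  +3.769  -1.734


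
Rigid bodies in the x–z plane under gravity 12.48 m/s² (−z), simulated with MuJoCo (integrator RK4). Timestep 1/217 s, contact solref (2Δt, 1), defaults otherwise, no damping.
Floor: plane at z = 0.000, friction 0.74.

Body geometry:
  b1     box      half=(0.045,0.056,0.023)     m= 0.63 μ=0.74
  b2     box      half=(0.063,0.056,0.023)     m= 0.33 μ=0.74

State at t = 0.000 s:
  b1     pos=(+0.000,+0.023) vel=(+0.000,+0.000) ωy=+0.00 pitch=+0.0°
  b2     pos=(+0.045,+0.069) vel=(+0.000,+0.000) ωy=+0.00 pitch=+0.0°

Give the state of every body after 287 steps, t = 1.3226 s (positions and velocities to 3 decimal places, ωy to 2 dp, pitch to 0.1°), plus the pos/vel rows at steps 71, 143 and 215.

State at t = 1.3226 s:
  b1     pos=(+0.000,+0.023) vel=(+0.000,+0.000) ωy=+0.00 pitch=+0.0°
  b2     pos=(+0.062,+0.061) vel=(+0.000,+0.000) ωy=-0.01 pitch=+46.0°

Key-timestep trajectory:
   step    t(s)  b1.x    b1.z    b1.vx   b1.vz   b2.x    b2.z    b2.vx   b2.vz 
     71  0.3272   +0.000  +0.023  +0.000  +0.000   +0.047  +0.069  +0.023  -0.002
    143  0.6590   +0.000  +0.023  -0.001  +0.000   +0.061  +0.062  -0.008  +0.036
    215  0.9908   +0.000  +0.023  +0.000  +0.000   +0.062  +0.061  +0.000  +0.000


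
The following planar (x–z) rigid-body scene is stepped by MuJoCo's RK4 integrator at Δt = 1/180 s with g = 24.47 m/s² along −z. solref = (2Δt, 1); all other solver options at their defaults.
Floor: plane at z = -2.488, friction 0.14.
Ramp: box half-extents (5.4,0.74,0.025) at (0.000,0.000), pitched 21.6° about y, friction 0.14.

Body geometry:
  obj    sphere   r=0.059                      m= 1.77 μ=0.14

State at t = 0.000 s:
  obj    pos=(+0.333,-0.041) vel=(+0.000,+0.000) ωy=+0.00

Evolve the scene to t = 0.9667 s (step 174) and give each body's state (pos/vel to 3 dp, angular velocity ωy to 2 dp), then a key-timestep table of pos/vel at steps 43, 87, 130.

State at t = 0.9667 s:
  obj    pos=(+3.128,-1.148) vel=(+5.783,-2.290) ωy=+105.38

Key-timestep trajectory:
   step    t(s)  obj.x    obj.z    obj.vx   obj.vz 
     43  0.2389   +0.504  -0.109  +1.430  -0.566
     87  0.4833   +1.032  -0.318  +2.892  -1.145
    130  0.7222   +1.893  -0.659  +4.321  -1.711


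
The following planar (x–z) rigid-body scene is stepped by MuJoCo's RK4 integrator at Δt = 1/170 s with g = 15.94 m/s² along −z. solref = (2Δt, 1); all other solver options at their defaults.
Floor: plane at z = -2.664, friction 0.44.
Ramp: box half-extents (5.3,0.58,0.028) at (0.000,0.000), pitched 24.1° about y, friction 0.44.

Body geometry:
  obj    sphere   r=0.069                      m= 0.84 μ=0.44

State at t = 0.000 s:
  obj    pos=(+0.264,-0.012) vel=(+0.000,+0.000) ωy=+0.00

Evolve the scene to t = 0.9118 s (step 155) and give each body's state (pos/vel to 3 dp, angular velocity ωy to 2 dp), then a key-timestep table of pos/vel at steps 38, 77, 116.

State at t = 0.9118 s:
  obj    pos=(+2.028,-0.801) vel=(+3.869,-1.731) ωy=+61.42

Key-timestep trajectory:
   step    t(s)  obj.x    obj.z    obj.vx   obj.vz 
     38  0.2235   +0.370  -0.059  +0.949  -0.424
     77  0.4529   +0.699  -0.207  +1.922  -0.860
    116  0.6824   +1.252  -0.454  +2.896  -1.295


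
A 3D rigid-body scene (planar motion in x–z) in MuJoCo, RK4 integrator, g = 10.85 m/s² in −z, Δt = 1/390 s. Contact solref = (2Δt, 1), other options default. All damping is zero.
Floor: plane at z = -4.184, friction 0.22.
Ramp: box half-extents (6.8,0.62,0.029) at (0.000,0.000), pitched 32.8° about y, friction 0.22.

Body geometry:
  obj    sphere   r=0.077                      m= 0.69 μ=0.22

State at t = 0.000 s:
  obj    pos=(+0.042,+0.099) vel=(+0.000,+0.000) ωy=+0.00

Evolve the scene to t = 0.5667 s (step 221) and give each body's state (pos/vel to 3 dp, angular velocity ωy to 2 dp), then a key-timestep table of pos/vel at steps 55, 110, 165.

State at t = 0.5667 s:
  obj    pos=(+0.609,-0.266) vel=(+2.000,-1.289) ωy=+30.89

Key-timestep trajectory:
   step    t(s)  obj.x    obj.z    obj.vx   obj.vz 
     55  0.1410   +0.077  +0.076  +0.498  -0.321
    110  0.2821   +0.182  +0.009  +0.996  -0.642
    165  0.4231   +0.358  -0.105  +1.493  -0.962


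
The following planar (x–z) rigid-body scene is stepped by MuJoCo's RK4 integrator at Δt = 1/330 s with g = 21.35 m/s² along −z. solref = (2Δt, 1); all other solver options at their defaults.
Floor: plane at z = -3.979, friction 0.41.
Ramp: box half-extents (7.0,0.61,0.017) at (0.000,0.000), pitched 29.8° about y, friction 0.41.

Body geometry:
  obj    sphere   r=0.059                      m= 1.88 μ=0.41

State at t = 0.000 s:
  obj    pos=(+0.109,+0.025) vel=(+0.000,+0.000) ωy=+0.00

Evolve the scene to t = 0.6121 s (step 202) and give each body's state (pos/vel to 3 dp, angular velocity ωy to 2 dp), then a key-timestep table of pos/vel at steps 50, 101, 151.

State at t = 0.6121 s:
  obj    pos=(+1.341,-0.681) vel=(+4.026,-2.306) ωy=+78.62

Key-timestep trajectory:
   step    t(s)  obj.x    obj.z    obj.vx   obj.vz 
     50  0.1515   +0.185  -0.018  +0.997  -0.571
    101  0.3061   +0.417  -0.151  +2.013  -1.153
    151  0.4576   +0.798  -0.369  +3.009  -1.724


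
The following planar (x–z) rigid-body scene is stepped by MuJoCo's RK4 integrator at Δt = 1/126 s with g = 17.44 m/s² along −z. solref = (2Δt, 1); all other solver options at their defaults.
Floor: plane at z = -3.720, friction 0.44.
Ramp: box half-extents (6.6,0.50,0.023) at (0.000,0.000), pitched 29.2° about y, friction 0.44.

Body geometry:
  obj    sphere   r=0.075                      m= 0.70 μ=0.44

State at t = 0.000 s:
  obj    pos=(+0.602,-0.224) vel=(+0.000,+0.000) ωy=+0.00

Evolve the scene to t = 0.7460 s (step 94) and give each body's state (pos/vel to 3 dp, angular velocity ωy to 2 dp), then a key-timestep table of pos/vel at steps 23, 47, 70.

State at t = 0.7460 s:
  obj    pos=(+2.078,-1.049) vel=(+3.957,-2.212) ωy=+60.44

Key-timestep trajectory:
   step    t(s)  obj.x    obj.z    obj.vx   obj.vz 
     23  0.1825   +0.690  -0.274  +0.969  -0.541
     47  0.3730   +0.971  -0.431  +1.979  -1.106
     70  0.5556   +1.421  -0.682  +2.947  -1.647


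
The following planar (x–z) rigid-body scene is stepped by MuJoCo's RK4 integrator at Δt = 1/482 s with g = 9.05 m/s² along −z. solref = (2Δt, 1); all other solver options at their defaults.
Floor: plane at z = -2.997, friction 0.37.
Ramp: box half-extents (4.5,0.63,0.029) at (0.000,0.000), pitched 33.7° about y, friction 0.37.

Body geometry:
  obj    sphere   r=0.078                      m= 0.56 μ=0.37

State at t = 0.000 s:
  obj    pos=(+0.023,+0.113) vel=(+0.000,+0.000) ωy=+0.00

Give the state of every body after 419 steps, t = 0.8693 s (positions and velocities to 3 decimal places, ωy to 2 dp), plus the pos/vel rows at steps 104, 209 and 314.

State at t = 0.8693 s:
  obj    pos=(+1.151,-0.639) vel=(+2.594,-1.730) ωy=+39.97

Key-timestep trajectory:
   step    t(s)  obj.x    obj.z    obj.vx   obj.vz 
    104  0.2158   +0.093  +0.067  +0.644  -0.429
    209  0.4336   +0.304  -0.074  +1.294  -0.863
    314  0.6515   +0.656  -0.309  +1.944  -1.296


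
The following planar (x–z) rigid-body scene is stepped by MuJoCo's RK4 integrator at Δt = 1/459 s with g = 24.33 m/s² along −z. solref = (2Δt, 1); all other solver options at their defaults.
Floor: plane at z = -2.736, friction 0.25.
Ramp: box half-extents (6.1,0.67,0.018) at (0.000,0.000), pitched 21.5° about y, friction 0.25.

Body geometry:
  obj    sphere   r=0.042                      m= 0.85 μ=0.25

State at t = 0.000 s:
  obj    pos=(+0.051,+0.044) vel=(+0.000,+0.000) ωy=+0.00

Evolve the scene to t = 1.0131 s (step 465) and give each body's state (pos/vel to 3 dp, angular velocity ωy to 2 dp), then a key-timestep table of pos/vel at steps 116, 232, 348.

State at t = 1.0131 s:
  obj    pos=(+3.092,-1.154) vel=(+6.004,-2.365) ωy=+153.62

Key-timestep trajectory:
   step    t(s)  obj.x    obj.z    obj.vx   obj.vz 
    116  0.2527   +0.240  -0.030  +1.498  -0.590
    232  0.5054   +0.808  -0.254  +2.995  -1.180
    348  0.7582   +1.754  -0.627  +4.493  -1.770


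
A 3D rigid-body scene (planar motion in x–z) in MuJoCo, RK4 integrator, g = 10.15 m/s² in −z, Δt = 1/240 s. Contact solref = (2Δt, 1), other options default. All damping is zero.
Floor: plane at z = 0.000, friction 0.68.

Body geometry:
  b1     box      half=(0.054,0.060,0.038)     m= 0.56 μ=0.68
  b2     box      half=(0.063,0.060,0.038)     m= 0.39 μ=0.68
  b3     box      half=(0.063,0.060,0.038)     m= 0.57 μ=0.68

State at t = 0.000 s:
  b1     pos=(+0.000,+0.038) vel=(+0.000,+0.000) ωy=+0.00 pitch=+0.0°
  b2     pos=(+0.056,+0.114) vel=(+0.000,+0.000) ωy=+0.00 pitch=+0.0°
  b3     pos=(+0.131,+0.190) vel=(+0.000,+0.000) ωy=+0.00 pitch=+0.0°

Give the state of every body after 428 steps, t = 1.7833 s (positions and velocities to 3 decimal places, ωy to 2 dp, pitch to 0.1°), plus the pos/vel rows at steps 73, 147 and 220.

State at t = 1.7833 s:
  b1     pos=(+0.000,+0.038) vel=(+0.000,+0.000) ωy=+0.00 pitch=+0.0°
  b2     pos=(+0.110,+0.063) vel=(+0.000,+0.000) ωy=+0.00 pitch=+90.0°
  b3     pos=(+0.253,+0.063) vel=(+0.000,+0.000) ωy=+0.00 pitch=+90.0°

Key-timestep trajectory:
   step    t(s)  b1.x    b1.z    b1.vx   b1.vz   b2.x    b2.z    b2.vx   b2.vz   b3.x    b3.z    b3.vx   b3.vz 
     73  0.3042   +0.000  +0.038  +0.000  +0.000   +0.121  +0.068  +0.304  +0.168   +0.233  +0.071  +0.363  -0.092
    147  0.6125   +0.000  +0.038  +0.000  +0.000   +0.156  +0.073  -0.062  +0.007   +0.259  +0.067  -0.071  -0.035
    220  0.9167   +0.000  +0.038  +0.000  +0.000   +0.102  +0.067  -0.072  +0.035   +0.253  +0.063  +0.000  +0.000


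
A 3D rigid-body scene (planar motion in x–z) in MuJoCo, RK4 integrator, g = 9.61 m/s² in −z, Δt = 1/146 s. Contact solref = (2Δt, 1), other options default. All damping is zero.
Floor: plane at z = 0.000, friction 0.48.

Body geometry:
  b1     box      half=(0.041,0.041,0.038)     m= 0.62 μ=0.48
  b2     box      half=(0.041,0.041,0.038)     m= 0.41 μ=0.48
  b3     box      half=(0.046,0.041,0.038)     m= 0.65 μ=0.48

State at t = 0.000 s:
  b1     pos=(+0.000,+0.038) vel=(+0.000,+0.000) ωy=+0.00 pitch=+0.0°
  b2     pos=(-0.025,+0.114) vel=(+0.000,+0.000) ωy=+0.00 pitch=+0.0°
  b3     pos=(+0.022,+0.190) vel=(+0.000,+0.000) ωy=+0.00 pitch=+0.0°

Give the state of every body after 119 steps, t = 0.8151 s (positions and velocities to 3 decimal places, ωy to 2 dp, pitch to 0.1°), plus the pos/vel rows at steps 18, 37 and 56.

State at t = 0.8151 s:
  b1     pos=(+0.000,+0.038) vel=(+0.000,+0.000) ωy=+0.00 pitch=+0.0°
  b2     pos=(-0.025,+0.114) vel=(+0.000,+0.000) ωy=+0.00 pitch=+0.0°
  b3     pos=(+0.133,+0.038) vel=(+0.000,+0.000) ωy=+0.00 pitch=+180.0°

Key-timestep trajectory:
   step    t(s)  b1.x    b1.z    b1.vx   b1.vz   b2.x    b2.z    b2.vx   b2.vz   b3.x    b3.z    b3.vx   b3.vz 
     18  0.1233   +0.000  +0.038  +0.000  +0.000   -0.025  +0.114  -0.001  +0.000   +0.029  +0.188  +0.132  -0.053
     37  0.2534   +0.000  +0.038  +0.000  +0.000   -0.025  +0.114  +0.000  +0.000   +0.058  +0.153  +0.270  -0.717
     56  0.3836   +0.000  +0.038  +0.000  +0.000   -0.025  +0.114  +0.000  +0.000   +0.126  +0.050  +0.624  -1.185


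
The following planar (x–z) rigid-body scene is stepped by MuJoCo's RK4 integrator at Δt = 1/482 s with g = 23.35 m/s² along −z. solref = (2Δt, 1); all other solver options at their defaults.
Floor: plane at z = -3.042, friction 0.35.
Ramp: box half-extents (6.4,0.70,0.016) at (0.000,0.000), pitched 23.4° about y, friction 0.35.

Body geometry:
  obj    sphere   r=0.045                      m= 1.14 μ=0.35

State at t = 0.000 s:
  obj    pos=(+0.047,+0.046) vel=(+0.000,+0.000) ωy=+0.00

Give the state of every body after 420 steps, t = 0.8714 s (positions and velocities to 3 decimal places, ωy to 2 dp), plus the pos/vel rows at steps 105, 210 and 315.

State at t = 0.8714 s:
  obj    pos=(+2.355,-0.953) vel=(+5.297,-2.292) ωy=+128.25

Key-timestep trajectory:
   step    t(s)  obj.x    obj.z    obj.vx   obj.vz 
    105  0.2178   +0.191  -0.016  +1.324  -0.573
    210  0.4357   +0.624  -0.204  +2.649  -1.146
    315  0.6535   +1.345  -0.516  +3.973  -1.719


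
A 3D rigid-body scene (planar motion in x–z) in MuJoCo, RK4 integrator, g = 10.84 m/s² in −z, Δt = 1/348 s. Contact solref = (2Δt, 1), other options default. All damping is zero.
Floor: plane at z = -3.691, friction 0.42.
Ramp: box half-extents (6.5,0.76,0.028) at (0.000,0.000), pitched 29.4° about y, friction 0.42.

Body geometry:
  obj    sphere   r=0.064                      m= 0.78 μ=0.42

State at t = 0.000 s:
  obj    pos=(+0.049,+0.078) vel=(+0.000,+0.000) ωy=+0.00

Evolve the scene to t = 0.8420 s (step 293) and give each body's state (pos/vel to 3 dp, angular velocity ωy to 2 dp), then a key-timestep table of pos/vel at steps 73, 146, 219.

State at t = 0.8420 s:
  obj    pos=(+1.223,-0.583) vel=(+2.788,-1.571) ωy=+50.00

Key-timestep trajectory:
   step    t(s)  obj.x    obj.z    obj.vx   obj.vz 
     73  0.2098   +0.122  +0.037  +0.695  -0.391
    146  0.4195   +0.340  -0.086  +1.389  -0.783
    219  0.6293   +0.705  -0.292  +2.084  -1.174


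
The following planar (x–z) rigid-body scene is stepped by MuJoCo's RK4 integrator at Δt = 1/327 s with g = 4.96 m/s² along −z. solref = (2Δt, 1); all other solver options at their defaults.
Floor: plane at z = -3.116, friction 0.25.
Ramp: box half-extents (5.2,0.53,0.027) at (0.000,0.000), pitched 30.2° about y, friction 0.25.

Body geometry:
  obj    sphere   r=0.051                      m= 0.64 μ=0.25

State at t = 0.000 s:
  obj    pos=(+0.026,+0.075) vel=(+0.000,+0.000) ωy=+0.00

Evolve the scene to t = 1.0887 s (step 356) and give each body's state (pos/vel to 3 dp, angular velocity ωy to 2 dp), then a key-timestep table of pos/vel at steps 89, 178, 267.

State at t = 1.0887 s:
  obj    pos=(+0.939,-0.456) vel=(+1.677,-0.976) ωy=+38.04

Key-timestep trajectory:
   step    t(s)  obj.x    obj.z    obj.vx   obj.vz 
     89  0.2722   +0.083  +0.042  +0.419  -0.244
    178  0.5443   +0.254  -0.058  +0.839  -0.488
    267  0.8165   +0.540  -0.224  +1.258  -0.732


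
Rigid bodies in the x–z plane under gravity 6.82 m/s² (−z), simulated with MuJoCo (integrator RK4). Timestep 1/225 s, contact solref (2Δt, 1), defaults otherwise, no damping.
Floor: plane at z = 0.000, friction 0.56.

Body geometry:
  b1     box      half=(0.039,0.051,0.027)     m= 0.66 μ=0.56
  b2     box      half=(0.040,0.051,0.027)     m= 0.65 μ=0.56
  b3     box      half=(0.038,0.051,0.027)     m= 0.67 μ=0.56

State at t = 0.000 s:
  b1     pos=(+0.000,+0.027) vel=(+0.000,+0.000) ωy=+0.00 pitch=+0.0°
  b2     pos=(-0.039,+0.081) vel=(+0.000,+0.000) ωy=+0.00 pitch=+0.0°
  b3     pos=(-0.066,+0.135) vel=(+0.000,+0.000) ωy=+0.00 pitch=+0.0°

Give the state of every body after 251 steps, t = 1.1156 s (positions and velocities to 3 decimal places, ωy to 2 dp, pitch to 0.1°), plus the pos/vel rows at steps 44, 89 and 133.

State at t = 1.1156 s:
  b1     pos=(+0.000,+0.027) vel=(+0.000,+0.000) ωy=+0.00 pitch=+0.0°
  b2     pos=(-0.076,+0.040) vel=(+0.000,+0.000) ωy=+0.00 pitch=-90.0°
  b3     pos=(-0.221,+0.027) vel=(+0.000,+0.000) ωy=+0.00 pitch=+180.0°

Key-timestep trajectory:
   step    t(s)  b1.x    b1.z    b1.vx   b1.vz   b2.x    b2.z    b2.vx   b2.vz   b3.x    b3.z    b3.vx   b3.vz 
     44  0.1956   +0.000  +0.027  +0.000  +0.000   -0.051  +0.078  -0.143  -0.068   -0.100  +0.114  -0.357  -0.351
     89  0.3956   +0.000  +0.027  +0.000  +0.000   -0.086  +0.045  -0.091  +0.030   -0.175  +0.046  -0.291  +0.031
    133  0.5911   +0.000  +0.027  +0.000  +0.000   -0.075  +0.040  +0.127  +0.004   -0.221  +0.027  +0.002  +0.004


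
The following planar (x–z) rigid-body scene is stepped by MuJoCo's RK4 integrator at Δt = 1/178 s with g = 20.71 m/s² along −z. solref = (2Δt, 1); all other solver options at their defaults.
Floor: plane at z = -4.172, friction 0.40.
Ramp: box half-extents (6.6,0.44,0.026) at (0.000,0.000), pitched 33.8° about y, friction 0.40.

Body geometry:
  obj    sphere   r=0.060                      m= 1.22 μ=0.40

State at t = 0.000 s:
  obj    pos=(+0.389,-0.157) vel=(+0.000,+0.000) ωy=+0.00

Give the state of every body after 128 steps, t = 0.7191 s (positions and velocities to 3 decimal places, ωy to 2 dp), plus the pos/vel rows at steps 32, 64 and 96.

State at t = 0.7191 s:
  obj    pos=(+2.157,-1.341) vel=(+4.917,-3.292) ωy=+98.61

Key-timestep trajectory:
   step    t(s)  obj.x    obj.z    obj.vx   obj.vz 
     32  0.1798   +0.500  -0.231  +1.230  -0.823
     64  0.3596   +0.831  -0.453  +2.459  -1.646
     96  0.5393   +1.384  -0.823  +3.688  -2.469


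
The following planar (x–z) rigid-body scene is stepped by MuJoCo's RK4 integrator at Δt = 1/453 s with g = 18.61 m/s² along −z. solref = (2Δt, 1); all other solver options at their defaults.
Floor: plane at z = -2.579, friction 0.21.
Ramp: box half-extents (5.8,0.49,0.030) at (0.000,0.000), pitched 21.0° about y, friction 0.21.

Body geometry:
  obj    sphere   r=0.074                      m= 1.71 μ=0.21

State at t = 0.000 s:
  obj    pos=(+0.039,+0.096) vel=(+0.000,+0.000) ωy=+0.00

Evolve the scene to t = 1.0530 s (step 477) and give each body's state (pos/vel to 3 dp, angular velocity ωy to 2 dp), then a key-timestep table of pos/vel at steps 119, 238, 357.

State at t = 1.0530 s:
  obj    pos=(+2.505,-0.850) vel=(+4.683,-1.798) ωy=+67.78

Key-timestep trajectory:
   step    t(s)  obj.x    obj.z    obj.vx   obj.vz 
    119  0.2627   +0.193  +0.037  +1.168  -0.448
    238  0.5254   +0.653  -0.139  +2.337  -0.897
    357  0.7881   +1.420  -0.434  +3.505  -1.345


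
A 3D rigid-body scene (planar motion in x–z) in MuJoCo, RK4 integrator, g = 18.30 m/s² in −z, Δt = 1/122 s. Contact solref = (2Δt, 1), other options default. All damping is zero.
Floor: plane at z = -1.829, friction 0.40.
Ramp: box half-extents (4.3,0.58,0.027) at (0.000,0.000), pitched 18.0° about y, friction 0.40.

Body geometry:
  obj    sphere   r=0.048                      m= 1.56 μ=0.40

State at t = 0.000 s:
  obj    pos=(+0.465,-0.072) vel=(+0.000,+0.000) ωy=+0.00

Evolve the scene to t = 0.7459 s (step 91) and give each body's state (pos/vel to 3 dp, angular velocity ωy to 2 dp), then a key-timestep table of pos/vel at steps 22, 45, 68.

State at t = 0.7459 s:
  obj    pos=(+1.534,-0.419) vel=(+2.865,-0.931) ωy=+62.75

Key-timestep trajectory:
   step    t(s)  obj.x    obj.z    obj.vx   obj.vz 
     22  0.1803   +0.527  -0.093  +0.693  -0.225
     45  0.3689   +0.726  -0.157  +1.417  -0.460
     68  0.5574   +1.062  -0.266  +2.141  -0.696


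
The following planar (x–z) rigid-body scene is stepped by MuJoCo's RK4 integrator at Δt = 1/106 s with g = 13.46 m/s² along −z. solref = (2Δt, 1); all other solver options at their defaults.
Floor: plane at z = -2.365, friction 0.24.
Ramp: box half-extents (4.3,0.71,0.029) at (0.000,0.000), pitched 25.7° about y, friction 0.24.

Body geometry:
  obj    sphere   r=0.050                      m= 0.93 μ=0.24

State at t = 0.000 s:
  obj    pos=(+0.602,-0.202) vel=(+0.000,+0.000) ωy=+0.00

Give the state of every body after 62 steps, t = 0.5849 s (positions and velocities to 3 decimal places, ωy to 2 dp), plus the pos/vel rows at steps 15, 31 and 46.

State at t = 0.5849 s:
  obj    pos=(+1.245,-0.511) vel=(+2.198,-1.058) ωy=+48.74

Key-timestep trajectory:
   step    t(s)  obj.x    obj.z    obj.vx   obj.vz 
     15  0.1415   +0.640  -0.220  +0.532  -0.256
     31  0.2925   +0.763  -0.279  +1.099  -0.529
     46  0.4340   +0.956  -0.372  +1.631  -0.785


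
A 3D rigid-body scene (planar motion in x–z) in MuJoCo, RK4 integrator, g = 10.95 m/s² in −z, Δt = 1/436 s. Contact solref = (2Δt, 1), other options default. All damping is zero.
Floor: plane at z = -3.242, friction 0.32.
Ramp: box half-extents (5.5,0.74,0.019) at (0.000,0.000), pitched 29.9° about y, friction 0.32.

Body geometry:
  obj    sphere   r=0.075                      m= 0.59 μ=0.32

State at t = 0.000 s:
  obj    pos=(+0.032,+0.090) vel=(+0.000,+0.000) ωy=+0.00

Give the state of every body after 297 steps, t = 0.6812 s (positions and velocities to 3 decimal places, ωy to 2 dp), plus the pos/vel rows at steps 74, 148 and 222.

State at t = 0.6812 s:
  obj    pos=(+0.816,-0.361) vel=(+2.302,-1.324) ωy=+35.41

Key-timestep trajectory:
   step    t(s)  obj.x    obj.z    obj.vx   obj.vz 
     74  0.1697   +0.081  +0.062  +0.574  -0.330
    148  0.3394   +0.227  -0.022  +1.147  -0.660
    222  0.5092   +0.470  -0.162  +1.721  -0.990


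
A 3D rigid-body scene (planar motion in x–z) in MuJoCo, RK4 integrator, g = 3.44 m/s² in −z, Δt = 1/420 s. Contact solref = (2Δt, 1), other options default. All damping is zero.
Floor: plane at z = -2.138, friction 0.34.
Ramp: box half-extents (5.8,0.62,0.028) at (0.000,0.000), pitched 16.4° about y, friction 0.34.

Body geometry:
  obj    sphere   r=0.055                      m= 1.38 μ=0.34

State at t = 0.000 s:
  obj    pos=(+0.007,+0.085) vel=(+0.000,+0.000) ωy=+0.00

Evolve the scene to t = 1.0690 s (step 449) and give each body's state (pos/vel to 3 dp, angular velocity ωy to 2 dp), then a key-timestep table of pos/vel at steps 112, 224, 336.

State at t = 1.0690 s:
  obj    pos=(+0.387,-0.027) vel=(+0.711,-0.209) ωy=+13.48

Key-timestep trajectory:
   step    t(s)  obj.x    obj.z    obj.vx   obj.vz 
    112  0.2667   +0.031  +0.078  +0.177  -0.052
    224  0.5333   +0.102  +0.057  +0.355  -0.104
    336  0.8000   +0.220  +0.022  +0.532  -0.157
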